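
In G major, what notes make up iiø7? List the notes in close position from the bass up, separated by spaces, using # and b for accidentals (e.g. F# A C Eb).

Scale degree 2 in G major is A; here the chord built on it is altered to a half-diminished seventh chord. iiø7 is the half-diminished supertonic seventh, borrowed from the parallel minor.
So the chord is A-C-Eb-G, a half-diminished seventh chord.

A C Eb G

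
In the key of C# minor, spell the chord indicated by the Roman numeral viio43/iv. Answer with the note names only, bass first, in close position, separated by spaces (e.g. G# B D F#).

The slash marks an applied leading-tone chord: viio of iv. In C# minor, iv is F#, so the leading tone to it is E#, a half step below.
Building a fully diminished seventh chord on E# gives E#-G#-B-D.
The figured bass 43 indicates second inversion, placing the fifth (B) in the bass: B-D-E#-G#.

B D E# G#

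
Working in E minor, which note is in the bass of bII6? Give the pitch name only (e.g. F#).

bII in E minor has root F; the chord is F-A-C.
The figure 6 means first inversion — the third is in the bass.

A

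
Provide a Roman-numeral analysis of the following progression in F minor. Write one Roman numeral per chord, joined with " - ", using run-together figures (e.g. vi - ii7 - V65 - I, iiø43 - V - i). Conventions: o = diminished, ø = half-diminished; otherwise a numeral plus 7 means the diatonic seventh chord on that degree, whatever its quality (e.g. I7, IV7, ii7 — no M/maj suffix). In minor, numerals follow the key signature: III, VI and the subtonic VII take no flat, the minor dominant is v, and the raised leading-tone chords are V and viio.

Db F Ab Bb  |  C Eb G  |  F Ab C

iv65 - v - i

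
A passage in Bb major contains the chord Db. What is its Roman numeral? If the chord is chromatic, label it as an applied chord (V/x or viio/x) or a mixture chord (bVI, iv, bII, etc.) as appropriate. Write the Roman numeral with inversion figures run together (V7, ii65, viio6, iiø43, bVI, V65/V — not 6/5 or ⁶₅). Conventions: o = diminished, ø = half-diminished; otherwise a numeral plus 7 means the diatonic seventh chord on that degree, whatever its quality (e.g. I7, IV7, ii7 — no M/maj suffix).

bIII

The pitches Db-F-Ab form a major triad rooted on Db.
Db is the lowered third degree of Bb major (diatonic 3 would be D). This is a major triad on the lowered third degree, borrowed from the parallel minor.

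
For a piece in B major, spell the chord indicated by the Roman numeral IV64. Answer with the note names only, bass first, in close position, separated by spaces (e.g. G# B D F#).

B E G#

In B major, scale degree 4 is E, and the diatonic chord built there is a major triad.
That chord is spelled E-G#-B.
The figured bass 64 indicates second inversion, placing the fifth (B) in the bass: B-E-G#.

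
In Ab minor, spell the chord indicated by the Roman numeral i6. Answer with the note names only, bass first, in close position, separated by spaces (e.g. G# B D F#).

In Ab minor, scale degree 1 is Ab, and the diatonic chord built there is a minor triad.
That chord is spelled Ab-Cb-Eb.
The figured bass 6 indicates first inversion, placing the third (Cb) in the bass: Cb-Eb-Ab.

Cb Eb Ab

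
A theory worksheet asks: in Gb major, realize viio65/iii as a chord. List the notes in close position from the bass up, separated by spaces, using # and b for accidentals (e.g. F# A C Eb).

C Eb Gb A

The slash marks an applied leading-tone chord: viio of iii. In Gb major, iii is Bb, so the leading tone to it is A, a half step below.
Building a fully diminished seventh chord on A gives A-C-Eb-Gb.
The figured bass 65 indicates first inversion, placing the third (C) in the bass: C-Eb-Gb-A.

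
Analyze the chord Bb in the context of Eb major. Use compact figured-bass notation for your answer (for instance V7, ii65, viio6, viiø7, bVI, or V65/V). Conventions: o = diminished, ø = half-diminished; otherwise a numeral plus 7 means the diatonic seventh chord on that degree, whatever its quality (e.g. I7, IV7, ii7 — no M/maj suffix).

The pitches Bb-D-F form a major triad rooted on Bb.
In Eb major, Bb is the dominant; the diatonic major triad there is V.

V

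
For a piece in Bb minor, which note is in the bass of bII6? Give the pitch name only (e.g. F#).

Eb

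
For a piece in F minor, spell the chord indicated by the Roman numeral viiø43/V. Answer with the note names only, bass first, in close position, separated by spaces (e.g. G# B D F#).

F A B D

viiø43/V is a secondary leading-tone chord. The target V is C in F minor; the applied chord is rooted a semitone below, on B.
Building a half-diminished seventh chord on B gives B-D-F-A.
With the 43 figure the chord is in second inversion; from the bass F upward in close position it reads F-A-B-D.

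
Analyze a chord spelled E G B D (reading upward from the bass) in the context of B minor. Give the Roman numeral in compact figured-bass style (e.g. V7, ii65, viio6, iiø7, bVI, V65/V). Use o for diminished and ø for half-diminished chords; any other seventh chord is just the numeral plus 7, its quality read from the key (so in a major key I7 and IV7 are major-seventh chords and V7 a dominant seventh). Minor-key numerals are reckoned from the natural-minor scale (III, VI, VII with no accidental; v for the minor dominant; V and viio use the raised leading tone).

Stacked in thirds the chord is E-G-B-D: a minor seventh chord on E.
E is scale degree 4 in B minor, and a minor seventh chord on that degree is written iv7.

iv7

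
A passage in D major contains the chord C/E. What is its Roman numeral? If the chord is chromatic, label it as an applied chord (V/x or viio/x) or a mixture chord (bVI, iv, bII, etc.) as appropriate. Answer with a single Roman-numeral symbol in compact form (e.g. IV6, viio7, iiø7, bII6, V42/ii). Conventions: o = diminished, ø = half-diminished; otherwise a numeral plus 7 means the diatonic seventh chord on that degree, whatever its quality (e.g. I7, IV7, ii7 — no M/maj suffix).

bVII6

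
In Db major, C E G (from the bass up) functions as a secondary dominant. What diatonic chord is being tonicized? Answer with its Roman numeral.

iii

The chord is a major triad on C.
A dominant resolves down a perfect fifth: C → F. In Db major, F is scale degree 3, i.e. iii.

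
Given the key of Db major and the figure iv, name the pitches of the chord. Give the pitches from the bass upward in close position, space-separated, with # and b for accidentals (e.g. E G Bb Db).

Gb Bbb Db

Scale degree 4 in Db major is Gb; here the chord built on it is altered to a minor triad. iv is the minor subdominant, borrowed from the parallel minor.
So the chord is Gb-Bbb-Db.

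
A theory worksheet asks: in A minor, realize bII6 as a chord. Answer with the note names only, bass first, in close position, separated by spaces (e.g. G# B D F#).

D F Bb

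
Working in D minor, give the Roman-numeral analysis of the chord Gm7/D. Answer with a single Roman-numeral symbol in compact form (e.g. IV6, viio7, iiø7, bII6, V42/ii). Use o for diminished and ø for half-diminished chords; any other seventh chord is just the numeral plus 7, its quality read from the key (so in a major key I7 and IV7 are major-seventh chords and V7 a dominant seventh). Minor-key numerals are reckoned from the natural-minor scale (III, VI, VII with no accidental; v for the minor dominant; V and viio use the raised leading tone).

iv43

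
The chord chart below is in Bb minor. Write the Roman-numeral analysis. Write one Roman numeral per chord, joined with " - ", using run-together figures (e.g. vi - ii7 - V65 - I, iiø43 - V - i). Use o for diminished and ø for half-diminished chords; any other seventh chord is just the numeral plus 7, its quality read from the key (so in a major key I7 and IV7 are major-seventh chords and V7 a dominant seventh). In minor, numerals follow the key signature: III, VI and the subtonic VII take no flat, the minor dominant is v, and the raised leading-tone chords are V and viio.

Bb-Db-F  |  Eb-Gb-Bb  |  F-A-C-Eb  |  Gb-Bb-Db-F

i - iv - V7 - VI7

Bb-Db-F: root Bb is the tonic; minor triad there is i.
Eb-Gb-Bb: root Eb is the subdominant; minor triad there is iv.
F-A-C-Eb has root F, degree 5 in Bb minor, so V7.
Gb-Bb-Db-F has root Gb, degree 6 in Bb minor, so VI7.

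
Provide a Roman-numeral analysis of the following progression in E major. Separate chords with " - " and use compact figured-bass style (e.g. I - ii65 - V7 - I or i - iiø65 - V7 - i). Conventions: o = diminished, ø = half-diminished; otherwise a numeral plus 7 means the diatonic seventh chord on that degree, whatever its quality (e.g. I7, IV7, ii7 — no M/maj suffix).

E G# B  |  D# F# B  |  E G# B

I - V6 - I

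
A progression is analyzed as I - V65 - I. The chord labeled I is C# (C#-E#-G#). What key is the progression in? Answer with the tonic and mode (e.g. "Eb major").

C# major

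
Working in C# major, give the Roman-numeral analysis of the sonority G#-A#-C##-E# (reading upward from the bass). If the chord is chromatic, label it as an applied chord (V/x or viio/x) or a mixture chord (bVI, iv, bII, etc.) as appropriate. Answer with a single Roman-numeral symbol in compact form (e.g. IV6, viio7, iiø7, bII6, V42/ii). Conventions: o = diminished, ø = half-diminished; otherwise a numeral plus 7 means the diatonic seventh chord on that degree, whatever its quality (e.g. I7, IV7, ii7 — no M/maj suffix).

V42/ii

The pitches A#-C##-E#-G# form a dominant seventh chord rooted on A#.
A# is not a diatonic chord root with this quality in C# major, but it lies a perfect fifth above D# (ii), so the chord functions as an applied dominant of ii.
With G# in the bass the chord is in third inversion, so the figured bass is 42.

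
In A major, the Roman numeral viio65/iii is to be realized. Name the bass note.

D#

The applied chord viio65/iii is rooted on B#: B#-D#-F#-A.
The figure 65 means first inversion — the third is in the bass.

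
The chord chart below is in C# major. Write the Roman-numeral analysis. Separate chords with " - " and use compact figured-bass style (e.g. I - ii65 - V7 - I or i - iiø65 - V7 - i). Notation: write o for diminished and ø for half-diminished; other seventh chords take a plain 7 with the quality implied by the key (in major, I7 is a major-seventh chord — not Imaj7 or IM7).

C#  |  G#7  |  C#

I - V7 - I

C#: root C# is the tonic; major triad there is I.
G#7: dominant seventh chord on G# = scale degree 5 → V7.
C#: root C# is the tonic; major triad there is I.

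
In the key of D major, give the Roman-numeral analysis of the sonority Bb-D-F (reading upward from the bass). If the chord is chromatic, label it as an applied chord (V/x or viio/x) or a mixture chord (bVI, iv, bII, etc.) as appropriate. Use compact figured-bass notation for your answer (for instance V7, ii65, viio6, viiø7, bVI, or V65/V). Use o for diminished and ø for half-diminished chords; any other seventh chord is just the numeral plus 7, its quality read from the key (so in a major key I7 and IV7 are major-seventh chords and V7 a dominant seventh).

bVI

The pitches Bb-D-F form a major triad rooted on Bb.
Bb is the lowered sixth degree of D major (diatonic 6 would be B). This is a major triad on the lowered sixth degree, borrowed from the parallel minor.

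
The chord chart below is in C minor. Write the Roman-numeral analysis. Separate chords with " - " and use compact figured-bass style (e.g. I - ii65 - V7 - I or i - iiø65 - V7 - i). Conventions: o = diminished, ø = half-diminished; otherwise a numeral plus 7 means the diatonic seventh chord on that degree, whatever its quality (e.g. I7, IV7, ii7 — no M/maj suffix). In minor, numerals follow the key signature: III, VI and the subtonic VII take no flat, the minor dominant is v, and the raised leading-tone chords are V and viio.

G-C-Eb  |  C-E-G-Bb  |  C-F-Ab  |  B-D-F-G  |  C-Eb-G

i64 - V7/iv - iv64 - V65 - i

G-C-Eb has root C, degree 1 in C minor, so i64.
C-E-G-Bb is the secondary dominant of iv (dominant seventh chord on C): V7/iv.
C-F-Ab: minor triad on F = scale degree 4 → iv64.
B-D-F-G: dominant seventh chord on G = scale degree 5 → V65.
C-Eb-G: minor triad on C = scale degree 1 → i.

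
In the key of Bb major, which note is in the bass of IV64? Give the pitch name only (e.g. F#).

IV in Bb major has root Eb; the chord is Eb-G-Bb.
The figure 64 means second inversion — the fifth is in the bass.

Bb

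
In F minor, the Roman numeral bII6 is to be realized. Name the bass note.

bII in F minor has root Gb; the chord is Gb-Bb-Db.
The figure 6 means first inversion — the third is in the bass.

Bb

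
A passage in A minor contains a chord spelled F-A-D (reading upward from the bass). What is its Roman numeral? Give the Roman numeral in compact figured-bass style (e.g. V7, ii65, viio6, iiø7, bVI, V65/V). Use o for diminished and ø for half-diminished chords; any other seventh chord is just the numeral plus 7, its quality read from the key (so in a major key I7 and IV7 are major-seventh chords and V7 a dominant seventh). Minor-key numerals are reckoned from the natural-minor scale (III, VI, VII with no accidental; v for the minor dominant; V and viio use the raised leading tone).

iv6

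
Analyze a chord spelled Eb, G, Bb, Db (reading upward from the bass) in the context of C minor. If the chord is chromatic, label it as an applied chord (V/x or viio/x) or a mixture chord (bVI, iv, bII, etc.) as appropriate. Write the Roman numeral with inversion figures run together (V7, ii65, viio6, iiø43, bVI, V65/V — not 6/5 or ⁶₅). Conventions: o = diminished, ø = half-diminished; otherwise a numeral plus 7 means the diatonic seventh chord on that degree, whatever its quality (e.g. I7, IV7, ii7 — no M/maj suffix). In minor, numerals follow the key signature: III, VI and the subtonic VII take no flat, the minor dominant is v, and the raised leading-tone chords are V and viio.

V7/VI

The pitches Eb-G-Bb-Db form a dominant seventh chord rooted on Eb.
Eb is not a diatonic chord root with this quality in C minor, but it lies a perfect fifth above Ab (VI), so the chord functions as an applied dominant of VI.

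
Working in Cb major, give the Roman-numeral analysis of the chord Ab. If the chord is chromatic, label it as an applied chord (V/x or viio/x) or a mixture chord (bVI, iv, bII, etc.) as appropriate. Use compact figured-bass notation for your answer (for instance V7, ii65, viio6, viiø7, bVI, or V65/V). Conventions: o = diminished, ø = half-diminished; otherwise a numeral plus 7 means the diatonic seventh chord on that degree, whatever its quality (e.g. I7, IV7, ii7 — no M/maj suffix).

The pitches Ab-C-Eb form a major triad rooted on Ab.
Ab is not a diatonic chord root with this quality in Cb major, but it lies a perfect fifth above Db (ii), so the chord functions as an applied dominant of ii.

V/ii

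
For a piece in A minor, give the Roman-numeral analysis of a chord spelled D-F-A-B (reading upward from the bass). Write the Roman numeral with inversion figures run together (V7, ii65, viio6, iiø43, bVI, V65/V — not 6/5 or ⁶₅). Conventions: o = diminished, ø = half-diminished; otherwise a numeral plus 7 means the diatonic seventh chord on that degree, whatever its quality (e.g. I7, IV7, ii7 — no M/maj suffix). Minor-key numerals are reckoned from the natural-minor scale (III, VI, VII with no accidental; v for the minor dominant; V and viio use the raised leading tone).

The pitches B-D-F-A form a half-diminished seventh chord rooted on B.
In A minor, B is the supertonic; the diatonic half-diminished seventh chord there is iiø7.
With D in the bass the chord is in first inversion, so the figured bass is 65.

iiø65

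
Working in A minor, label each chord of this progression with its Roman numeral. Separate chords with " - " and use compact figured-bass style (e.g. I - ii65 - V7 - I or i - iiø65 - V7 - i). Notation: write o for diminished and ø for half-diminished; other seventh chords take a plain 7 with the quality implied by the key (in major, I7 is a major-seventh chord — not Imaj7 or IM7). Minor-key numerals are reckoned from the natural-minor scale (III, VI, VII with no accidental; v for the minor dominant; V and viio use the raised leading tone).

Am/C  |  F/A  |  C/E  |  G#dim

Am/C has root A, degree 1 in A minor, so i6.
F/A: root F is the submediant; major triad there is VI6.
C/E: major triad on C = scale degree 3 → III6.
G#dim: diminished triad on G# = scale degree 7 → viio.

i6 - VI6 - III6 - viio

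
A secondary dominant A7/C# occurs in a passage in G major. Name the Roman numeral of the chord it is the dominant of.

The chord is a dominant seventh chord on A.
A dominant resolves down a perfect fifth: A → D. In G major, D is scale degree 5, i.e. V.

V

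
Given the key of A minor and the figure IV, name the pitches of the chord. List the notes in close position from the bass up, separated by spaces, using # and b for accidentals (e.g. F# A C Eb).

D F# A

Scale degree 4 in A minor is D; here the chord built on it is altered to a major triad. IV is the major subdominant, borrowed from the parallel major.
So the chord is D-F#-A, a major triad.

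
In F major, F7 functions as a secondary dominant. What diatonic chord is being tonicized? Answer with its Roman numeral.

IV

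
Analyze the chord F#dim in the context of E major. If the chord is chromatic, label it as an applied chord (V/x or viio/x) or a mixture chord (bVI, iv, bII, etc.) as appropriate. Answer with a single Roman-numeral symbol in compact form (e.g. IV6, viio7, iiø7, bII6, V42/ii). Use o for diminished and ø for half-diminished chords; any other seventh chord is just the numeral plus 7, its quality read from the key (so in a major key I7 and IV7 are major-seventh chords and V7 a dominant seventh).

iio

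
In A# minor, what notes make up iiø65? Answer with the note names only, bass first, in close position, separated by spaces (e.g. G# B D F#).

The numeral's case and figure indicate a half-diminished seventh chord. In A# minor its root, the second degree, is B#.
Stacking thirds from B# gives B#-D#-F#-A#.
The figured bass 65 indicates first inversion, placing the third (D#) in the bass: D#-F#-A#-B#.

D# F# A# B#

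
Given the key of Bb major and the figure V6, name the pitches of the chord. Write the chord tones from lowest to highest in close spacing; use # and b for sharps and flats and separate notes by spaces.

In Bb major, the dominant is F, and the diatonic chord built there is a major triad.
That chord is spelled F-A-C.
With the 6 figure the chord is in first inversion; from the bass A upward in close position it reads A-C-F.

A C F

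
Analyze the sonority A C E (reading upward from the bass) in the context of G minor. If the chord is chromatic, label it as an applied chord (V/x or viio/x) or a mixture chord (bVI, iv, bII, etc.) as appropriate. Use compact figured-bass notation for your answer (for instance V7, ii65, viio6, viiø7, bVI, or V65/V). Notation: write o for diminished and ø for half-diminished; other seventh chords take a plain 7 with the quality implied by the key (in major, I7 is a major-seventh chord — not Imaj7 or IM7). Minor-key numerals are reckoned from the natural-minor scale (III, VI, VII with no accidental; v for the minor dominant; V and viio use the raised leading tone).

ii

Stacked in thirds the chord is A-C-E: a minor triad on A.
A is the second degree of G minor. This is the minor supertonic, borrowed from the parallel major (the Dorian ii).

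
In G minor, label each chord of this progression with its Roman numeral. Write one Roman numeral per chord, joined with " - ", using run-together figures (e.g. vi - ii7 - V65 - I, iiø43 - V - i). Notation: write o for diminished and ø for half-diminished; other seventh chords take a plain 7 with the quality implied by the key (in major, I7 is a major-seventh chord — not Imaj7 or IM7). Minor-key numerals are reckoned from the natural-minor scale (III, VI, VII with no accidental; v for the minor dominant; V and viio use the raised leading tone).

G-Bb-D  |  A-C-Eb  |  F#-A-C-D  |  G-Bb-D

i - iio - V65 - i

G-Bb-D: minor triad on G = scale degree 1 → i.
A-C-Eb: diminished triad on A = scale degree 2 → iio.
F#-A-C-D has root D, degree 5 in G minor, so V65.
G-Bb-D: minor triad on G = scale degree 1 → i.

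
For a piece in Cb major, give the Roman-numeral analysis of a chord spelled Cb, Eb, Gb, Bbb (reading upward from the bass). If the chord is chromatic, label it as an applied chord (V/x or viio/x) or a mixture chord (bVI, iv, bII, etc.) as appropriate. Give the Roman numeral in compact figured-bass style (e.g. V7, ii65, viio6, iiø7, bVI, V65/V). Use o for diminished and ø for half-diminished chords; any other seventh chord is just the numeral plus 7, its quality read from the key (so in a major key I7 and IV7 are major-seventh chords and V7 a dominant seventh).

The pitches Cb-Eb-Gb-Bbb form a dominant seventh chord rooted on Cb.
Cb is not a diatonic chord root with this quality in Cb major, but it lies a perfect fifth above Fb (IV), so the chord functions as an applied dominant of IV.

V7/IV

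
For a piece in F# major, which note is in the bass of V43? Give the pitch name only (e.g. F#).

V in F# major has root C#; the chord is C#-E#-G#-B.
The figure 43 means second inversion — the fifth is in the bass.

G#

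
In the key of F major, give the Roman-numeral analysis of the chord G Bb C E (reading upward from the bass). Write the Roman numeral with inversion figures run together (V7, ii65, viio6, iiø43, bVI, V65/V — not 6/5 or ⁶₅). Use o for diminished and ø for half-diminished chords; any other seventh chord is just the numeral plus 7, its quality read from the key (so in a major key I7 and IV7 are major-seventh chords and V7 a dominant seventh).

V43

Stacked in thirds the chord is C-E-G-Bb: a dominant seventh chord on C.
In F major, C is the dominant; the diatonic dominant seventh chord there is V7.
With G in the bass the chord is in second inversion, so the figured bass is 43.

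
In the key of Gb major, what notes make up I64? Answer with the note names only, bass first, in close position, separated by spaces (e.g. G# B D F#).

Db Gb Bb

The numeral's case and figure indicate a major triad. In Gb major its root, the tonic, is Gb.
That chord is spelled Gb-Bb-Db.
With the 64 figure the chord is in second inversion; from the bass Db upward in close position it reads Db-Gb-Bb.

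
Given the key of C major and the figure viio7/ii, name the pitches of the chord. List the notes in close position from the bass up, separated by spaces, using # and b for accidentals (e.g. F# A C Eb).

The slash marks an applied leading-tone chord: viio of ii. In C major, ii is D, so the leading tone to it is C#, a half step below.
Building a fully diminished seventh chord on C# gives C#-E-G-Bb.

C# E G Bb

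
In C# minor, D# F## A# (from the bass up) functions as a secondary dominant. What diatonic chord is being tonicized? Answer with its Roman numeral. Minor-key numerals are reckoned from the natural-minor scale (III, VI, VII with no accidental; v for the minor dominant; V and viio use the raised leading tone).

The chord is a major triad on D#.
A dominant resolves down a perfect fifth: D# → G#. In C# minor, G# is scale degree 5, i.e. V.

V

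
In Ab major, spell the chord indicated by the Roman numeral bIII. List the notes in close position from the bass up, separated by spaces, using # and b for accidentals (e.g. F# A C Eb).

Scale degree 3 in Ab major is C; lowering it a half step gives Cb. bIII is a major triad on the lowered third degree, borrowed from the parallel minor.
So the chord is Cb-Eb-Gb.

Cb Eb Gb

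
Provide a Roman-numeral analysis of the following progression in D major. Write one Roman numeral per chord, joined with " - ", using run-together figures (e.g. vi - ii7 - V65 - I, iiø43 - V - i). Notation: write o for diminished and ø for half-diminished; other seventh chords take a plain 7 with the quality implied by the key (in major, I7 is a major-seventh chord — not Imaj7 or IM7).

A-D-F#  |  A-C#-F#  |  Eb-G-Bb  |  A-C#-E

I64 - iii6 - bII - V

A-D-F# has root D, degree 1 in D major, so I64.
A-C#-F#: minor triad on F# = scale degree 3 → iii6.
Eb-G-Bb: Eb with this quality isn't in the key; a major triad on b2 is the Neapolitan chord, bII.
A-C#-E has root A, degree 5 in D major, so V.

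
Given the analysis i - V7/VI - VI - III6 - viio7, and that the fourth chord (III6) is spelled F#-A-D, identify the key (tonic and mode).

B minor

The anchor chord is a major triad on D, labeled III6.
Counting down 2 scale steps from D places the tonic on B; a major triad on degree 3 is diatonic only in minor.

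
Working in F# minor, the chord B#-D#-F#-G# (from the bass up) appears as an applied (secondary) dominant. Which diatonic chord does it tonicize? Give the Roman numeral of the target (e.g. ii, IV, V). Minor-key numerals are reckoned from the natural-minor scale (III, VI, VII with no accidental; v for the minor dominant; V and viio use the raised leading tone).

The chord is a dominant seventh chord on G#.
A dominant resolves down a perfect fifth: G# → C#. In F# minor, C# is scale degree 5, i.e. V.

V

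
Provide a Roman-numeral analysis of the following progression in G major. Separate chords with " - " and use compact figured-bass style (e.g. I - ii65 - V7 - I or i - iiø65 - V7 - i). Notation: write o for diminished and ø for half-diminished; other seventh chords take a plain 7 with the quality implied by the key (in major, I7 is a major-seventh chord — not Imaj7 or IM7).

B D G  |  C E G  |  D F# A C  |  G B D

B-D-G has root G, degree 1 in G major, so I6.
C-E-G: major triad on C = scale degree 4 → IV.
D-F#-A-C: dominant seventh chord on D = scale degree 5 → V7.
G-B-D has root G, degree 1 in G major, so I.

I6 - IV - V7 - I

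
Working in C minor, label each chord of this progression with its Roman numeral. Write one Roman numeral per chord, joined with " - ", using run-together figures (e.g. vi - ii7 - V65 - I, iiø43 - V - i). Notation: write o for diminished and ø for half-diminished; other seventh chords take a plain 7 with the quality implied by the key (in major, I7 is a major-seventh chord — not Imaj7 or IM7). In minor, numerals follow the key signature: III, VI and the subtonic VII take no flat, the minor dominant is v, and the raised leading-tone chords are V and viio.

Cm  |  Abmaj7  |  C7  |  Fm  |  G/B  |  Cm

i - VI7 - V7/iv - iv - V6 - i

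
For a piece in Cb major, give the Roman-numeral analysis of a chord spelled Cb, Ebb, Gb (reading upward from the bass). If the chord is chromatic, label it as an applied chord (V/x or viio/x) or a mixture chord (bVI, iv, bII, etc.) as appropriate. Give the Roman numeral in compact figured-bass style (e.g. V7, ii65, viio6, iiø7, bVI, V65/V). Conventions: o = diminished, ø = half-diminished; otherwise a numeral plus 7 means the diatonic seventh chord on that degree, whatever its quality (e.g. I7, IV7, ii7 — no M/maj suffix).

i

Stacked in thirds the chord is Cb-Ebb-Gb: a minor triad on Cb.
Cb is the first degree of Cb major. This is the minor tonic, borrowed from the parallel minor.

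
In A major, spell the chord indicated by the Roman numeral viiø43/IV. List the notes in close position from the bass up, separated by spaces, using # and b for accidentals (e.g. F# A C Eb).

The slash marks an applied leading-tone chord: viio of IV. In A major, IV is D, so the leading tone to it is C#, a half step below.
Building a half-diminished seventh chord on C# gives C#-E-G-B.
The figured bass 43 indicates second inversion, placing the fifth (G) in the bass: G-B-C#-E.

G B C# E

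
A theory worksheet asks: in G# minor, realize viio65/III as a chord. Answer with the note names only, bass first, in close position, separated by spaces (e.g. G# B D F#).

C# E G A#

viio65/III is a secondary leading-tone chord. The target III is B in G# minor; the applied chord is rooted a semitone below, on A#.
Building a fully diminished seventh chord on A# gives A#-C#-E-G.
With the 65 figure the chord is in first inversion; from the bass C# upward in close position it reads C#-E-G-A#.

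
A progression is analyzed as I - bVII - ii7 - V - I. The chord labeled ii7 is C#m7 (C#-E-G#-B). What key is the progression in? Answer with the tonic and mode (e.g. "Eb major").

The chord C#m7 is a minor seventh chord rooted on C#; its label is ii7.
ii7 on C# implies C# is the supertonic; that puts the tonic at B, and the lowercase numeral fits major mode.

B major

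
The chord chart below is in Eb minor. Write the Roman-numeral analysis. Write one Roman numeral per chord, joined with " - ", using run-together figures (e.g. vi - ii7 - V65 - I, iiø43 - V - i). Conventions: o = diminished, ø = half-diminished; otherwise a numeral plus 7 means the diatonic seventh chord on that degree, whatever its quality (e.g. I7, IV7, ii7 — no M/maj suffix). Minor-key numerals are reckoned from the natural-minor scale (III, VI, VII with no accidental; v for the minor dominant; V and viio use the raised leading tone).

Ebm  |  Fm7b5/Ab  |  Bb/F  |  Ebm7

i - iiø65 - V64 - i7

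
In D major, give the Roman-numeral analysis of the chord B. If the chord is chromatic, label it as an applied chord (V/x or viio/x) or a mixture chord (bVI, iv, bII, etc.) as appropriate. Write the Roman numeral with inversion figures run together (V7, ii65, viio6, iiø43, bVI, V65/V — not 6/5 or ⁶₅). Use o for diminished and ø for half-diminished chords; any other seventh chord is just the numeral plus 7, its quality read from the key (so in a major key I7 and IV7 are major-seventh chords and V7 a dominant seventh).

V/ii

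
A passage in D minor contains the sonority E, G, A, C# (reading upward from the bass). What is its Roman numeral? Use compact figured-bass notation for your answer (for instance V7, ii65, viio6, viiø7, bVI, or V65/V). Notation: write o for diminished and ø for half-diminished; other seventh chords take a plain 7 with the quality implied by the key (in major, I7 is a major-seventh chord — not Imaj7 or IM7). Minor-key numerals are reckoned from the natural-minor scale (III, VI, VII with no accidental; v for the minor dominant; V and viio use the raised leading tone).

V43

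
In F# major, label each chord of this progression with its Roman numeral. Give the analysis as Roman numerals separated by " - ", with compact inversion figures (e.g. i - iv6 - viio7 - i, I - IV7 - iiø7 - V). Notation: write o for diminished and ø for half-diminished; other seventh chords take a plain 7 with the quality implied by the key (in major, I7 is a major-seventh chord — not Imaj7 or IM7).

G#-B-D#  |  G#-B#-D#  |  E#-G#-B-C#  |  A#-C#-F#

ii - V/V - V65 - I6

G#-B-D#: minor triad on G# = scale degree 2 → ii.
G#-B#-D# is the secondary dominant of V (major triad on G#): V/V.
E#-G#-B-C#: dominant seventh chord on C# = scale degree 5 → V65.
A#-C#-F# has root F#, degree 1 in F# major, so I6.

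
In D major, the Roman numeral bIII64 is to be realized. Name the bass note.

bIII in D major has root F; the chord is F-A-C.
The figure 64 means second inversion — the fifth is in the bass.

C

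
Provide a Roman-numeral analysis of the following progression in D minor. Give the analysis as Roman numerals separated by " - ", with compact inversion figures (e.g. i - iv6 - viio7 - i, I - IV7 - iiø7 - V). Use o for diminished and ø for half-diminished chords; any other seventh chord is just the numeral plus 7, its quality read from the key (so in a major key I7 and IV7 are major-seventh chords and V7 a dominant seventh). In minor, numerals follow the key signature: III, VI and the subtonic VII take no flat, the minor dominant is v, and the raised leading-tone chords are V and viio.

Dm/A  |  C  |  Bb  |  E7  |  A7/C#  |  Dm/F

Dm/A: root D is the tonic; minor triad there is i64.
C: root C is the subtonic; major triad there is VII.
Bb: root Bb is the submediant; major triad there is VI.
E7: a dominant seventh chord on E, the applied dominant of V → V7/V.
A7/C#: root A is the dominant; dominant seventh chord there is V65.
Dm/F: root D is the tonic; minor triad there is i6.

i64 - VII - VI - V7/V - V65 - i6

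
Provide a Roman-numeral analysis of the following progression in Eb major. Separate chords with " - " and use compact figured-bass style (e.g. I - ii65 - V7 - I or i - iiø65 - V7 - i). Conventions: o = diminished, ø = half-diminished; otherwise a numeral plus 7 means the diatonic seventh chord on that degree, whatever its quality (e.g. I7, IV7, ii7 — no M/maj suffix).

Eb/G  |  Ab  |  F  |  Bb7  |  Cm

Eb/G: root Eb is the tonic; major triad there is I6.
Ab: root Ab is the subdominant; major triad there is IV.
F is the secondary dominant of V (major triad on F): V/V.
Bb7 has root Bb, degree 5 in Eb major, so V7.
Cm: root C is the submediant; minor triad there is vi.

I6 - IV - V/V - V7 - vi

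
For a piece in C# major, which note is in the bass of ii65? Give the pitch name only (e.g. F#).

ii in C# major has root D#; the chord is D#-F#-A#-C#.
The figure 65 means first inversion — the third is in the bass.

F#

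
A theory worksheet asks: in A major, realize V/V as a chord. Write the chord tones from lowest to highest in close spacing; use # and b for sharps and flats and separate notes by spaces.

B D# F#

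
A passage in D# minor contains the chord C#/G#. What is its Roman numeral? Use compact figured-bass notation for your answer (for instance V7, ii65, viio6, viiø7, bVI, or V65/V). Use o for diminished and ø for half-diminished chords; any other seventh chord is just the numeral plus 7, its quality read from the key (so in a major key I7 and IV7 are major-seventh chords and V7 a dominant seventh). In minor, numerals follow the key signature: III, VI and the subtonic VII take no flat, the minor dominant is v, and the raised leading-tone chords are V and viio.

The pitches C#-E#-G# form a major triad rooted on C#.
C# is scale degree 7 in D# minor, and a major triad on that degree is written VII.
With G# in the bass the chord is in second inversion, so the figured bass is 64.

VII64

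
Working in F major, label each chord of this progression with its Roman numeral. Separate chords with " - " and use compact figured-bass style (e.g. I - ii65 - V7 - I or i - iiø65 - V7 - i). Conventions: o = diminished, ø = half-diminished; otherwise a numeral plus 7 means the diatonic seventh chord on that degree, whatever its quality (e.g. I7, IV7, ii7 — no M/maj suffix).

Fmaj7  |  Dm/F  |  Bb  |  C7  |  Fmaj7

I7 - vi6 - IV - V7 - I7

Fmaj7 has root F, degree 1 in F major, so I7.
Dm/F: minor triad on D = scale degree 6 → vi6.
Bb has root Bb, degree 4 in F major, so IV.
C7: root C is the dominant; dominant seventh chord there is V7.
Fmaj7 has root F, degree 1 in F major, so I7.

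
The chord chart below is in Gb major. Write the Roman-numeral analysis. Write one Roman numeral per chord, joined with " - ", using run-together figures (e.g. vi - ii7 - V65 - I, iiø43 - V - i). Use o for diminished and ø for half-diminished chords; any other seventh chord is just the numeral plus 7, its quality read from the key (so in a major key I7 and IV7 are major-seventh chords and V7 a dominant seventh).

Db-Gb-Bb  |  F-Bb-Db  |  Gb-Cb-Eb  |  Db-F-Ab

I64 - iii64 - IV64 - V

Db-Gb-Bb: root Gb is the tonic; major triad there is I64.
F-Bb-Db: root Bb is the mediant; minor triad there is iii64.
Gb-Cb-Eb has root Cb, degree 4 in Gb major, so IV64.
Db-F-Ab has root Db, degree 5 in Gb major, so V.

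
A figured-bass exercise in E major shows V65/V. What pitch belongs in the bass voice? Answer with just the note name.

A#

The applied chord V65/V is rooted on F#: F#-A#-C#-E.
The figure 65 means first inversion — the third is in the bass.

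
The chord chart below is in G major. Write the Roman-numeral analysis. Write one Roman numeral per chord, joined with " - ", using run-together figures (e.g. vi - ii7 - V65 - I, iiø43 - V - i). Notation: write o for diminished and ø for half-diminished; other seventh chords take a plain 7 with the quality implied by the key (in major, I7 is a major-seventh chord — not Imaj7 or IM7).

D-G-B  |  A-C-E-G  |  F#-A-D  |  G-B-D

I64 - ii7 - V6 - I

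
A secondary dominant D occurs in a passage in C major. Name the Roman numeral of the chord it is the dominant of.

The chord is a major triad on D.
A dominant resolves down a perfect fifth: D → G. In C major, G is scale degree 5, i.e. V.

V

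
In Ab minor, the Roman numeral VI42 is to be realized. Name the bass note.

VI in Ab minor has root Fb; the chord is Fb-Ab-Cb-Eb.
The figure 42 means third inversion — the seventh is in the bass.

Eb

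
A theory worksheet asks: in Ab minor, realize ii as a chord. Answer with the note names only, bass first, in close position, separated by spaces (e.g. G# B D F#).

Bb Db F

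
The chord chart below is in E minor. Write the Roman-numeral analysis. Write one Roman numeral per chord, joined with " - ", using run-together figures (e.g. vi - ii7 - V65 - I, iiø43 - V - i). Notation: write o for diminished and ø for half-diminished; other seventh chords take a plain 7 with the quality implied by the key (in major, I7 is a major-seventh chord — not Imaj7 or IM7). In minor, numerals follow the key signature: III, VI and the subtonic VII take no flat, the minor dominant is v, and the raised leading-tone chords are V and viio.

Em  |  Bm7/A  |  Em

Em has root E, degree 1 in E minor, so i.
Bm7/A: root B is the dominant; minor seventh chord there is v42.
Em has root E, degree 1 in E minor, so i.

i - v42 - i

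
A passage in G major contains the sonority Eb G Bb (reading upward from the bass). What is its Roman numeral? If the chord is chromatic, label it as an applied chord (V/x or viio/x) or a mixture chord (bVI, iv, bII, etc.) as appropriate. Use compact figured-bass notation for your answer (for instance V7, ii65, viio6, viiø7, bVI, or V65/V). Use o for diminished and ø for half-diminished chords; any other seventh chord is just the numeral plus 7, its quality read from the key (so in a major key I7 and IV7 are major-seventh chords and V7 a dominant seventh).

bVI

The pitches Eb-G-Bb form a major triad rooted on Eb.
Eb is the lowered sixth degree of G major (diatonic 6 would be E). This is a major triad on the lowered sixth degree, borrowed from the parallel minor.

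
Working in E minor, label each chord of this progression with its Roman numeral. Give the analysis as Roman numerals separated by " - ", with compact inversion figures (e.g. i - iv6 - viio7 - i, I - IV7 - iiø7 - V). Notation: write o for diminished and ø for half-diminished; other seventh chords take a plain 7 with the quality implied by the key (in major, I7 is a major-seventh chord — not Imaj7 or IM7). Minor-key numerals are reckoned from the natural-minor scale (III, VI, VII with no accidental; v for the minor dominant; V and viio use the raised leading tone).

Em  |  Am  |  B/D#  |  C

Em has root E, degree 1 in E minor, so i.
Am: minor triad on A = scale degree 4 → iv.
B/D#: major triad on B = scale degree 5 → V6.
C: root C is the submediant; major triad there is VI.

i - iv - V6 - VI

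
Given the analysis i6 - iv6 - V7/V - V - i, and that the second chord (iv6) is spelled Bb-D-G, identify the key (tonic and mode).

D minor

The anchor chord is a minor triad on G, labeled iv6.
Counting down 3 scale steps from G places the tonic on D; a minor triad on degree 4 is diatonic only in minor.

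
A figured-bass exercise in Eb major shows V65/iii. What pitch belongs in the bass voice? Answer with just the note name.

The applied chord V65/iii is rooted on D: D-F#-A-C.
The figure 65 means first inversion — the third is in the bass.

F#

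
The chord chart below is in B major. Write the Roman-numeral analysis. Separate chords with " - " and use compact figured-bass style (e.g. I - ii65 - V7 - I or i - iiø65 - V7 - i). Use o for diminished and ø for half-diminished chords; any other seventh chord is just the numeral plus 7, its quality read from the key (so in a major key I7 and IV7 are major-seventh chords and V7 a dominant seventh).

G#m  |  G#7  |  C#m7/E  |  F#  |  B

vi - V7/ii - ii65 - V - I

G#m has root G#, degree 6 in B major, so vi.
G#7: a dominant seventh chord on G#, the applied dominant of ii → V7/ii.
C#m7/E: minor seventh chord on C# = scale degree 2 → ii65.
F#: root F# is the dominant; major triad there is V.
B has root B, degree 1 in B major, so I.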